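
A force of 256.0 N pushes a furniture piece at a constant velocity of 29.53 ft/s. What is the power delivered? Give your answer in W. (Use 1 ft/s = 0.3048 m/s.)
Convert to SI: F = 256.0 N, v = 9.00074 m/s
P = Fv = (256.0)(9.00074) = 2304 W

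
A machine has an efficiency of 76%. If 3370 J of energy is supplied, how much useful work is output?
W_out = η·W_in = 0.76·3370 = 2561.2 J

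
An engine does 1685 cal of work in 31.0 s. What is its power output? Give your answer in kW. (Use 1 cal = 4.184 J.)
Convert to SI: W = 7050.04 J, t = 31.0 s
P = W/t = 7050.04/31.0 = 227.421 W = 0.2274 kW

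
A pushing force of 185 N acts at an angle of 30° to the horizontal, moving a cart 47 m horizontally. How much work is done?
W = F·d·cosθ = (185)(47)cos(30°) = 7530 J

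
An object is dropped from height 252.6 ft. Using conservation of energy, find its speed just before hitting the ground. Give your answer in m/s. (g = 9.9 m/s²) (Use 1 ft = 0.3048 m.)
Convert to SI: h = 76.9925 m
mgh = ½mv² ⇒ v = √(2gh) = √(2·9.9·76.9925) = 39.04 m/s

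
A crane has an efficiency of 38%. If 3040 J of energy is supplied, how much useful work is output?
W_out = η·W_in = 0.38·3040 = 1155.2 J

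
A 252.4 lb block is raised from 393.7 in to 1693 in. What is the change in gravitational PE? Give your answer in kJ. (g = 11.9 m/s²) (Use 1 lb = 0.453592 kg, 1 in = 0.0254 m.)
Convert to SI: m = 114.487 kg, Δh = 33.0022 m
ΔPE = mgΔh = (114.487)(11.9)(33.0022) = 44961.9 J = 44.96 kJ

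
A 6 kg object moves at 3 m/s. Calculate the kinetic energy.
KE = ½mv² = ½(6)(3)² = 27.0 J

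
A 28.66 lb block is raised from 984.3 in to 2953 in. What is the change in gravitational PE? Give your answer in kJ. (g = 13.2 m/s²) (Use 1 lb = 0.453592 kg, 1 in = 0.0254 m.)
Convert to SI: m = 12.9999 kg, Δh = 50.005 m
ΔPE = mgΔh = (12.9999)(13.2)(50.005) = 8580.82 J = 8.581 kJ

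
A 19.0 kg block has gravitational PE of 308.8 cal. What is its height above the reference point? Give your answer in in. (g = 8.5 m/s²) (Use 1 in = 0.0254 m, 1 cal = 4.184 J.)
Convert to SI: m = 19.0 kg, PE = 1292.02 J
h = PE/(mg) = 1292.02/(19.0·8.5) = 8.00012 m = 315.0 in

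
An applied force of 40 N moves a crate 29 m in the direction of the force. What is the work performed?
W = F·d = (40)(29) = 1160 J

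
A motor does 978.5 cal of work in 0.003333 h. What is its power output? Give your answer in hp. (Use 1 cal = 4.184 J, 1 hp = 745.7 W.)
Convert to SI: W = 4094.04 J, t = 11.9988 s
P = W/t = 4094.04/11.9988 = 341.204 W = 0.4576 hp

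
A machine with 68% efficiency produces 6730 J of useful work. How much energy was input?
W_in = W_out/η = 6730/0.68 = 9897 J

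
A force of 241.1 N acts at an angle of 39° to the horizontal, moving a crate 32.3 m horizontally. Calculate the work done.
W = F·d·cosθ = (241.1)(32.3)cos(39°) = 6052 J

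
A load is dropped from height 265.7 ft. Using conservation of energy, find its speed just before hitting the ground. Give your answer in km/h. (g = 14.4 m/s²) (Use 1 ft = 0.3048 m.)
Convert to SI: h = 80.9854 m
mgh = ½mv² ⇒ v = √(2gh) = √(2·14.4·80.9854) = 48.2947 m/s = 173.9 km/h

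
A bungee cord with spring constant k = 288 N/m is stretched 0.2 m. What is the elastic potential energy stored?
PE = ½kx² = ½(288)(0.2)² = 5.76 J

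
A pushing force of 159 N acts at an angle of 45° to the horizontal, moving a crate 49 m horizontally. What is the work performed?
W = F·d·cosθ = (159)(49)cos(45°) = 5509 J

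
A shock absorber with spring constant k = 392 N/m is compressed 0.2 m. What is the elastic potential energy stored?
PE = ½kx² = ½(392)(0.2)² = 7.84 J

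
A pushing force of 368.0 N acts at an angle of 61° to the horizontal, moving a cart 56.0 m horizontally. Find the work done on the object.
W = F·d·cosθ = (368.0)(56.0)cos(61°) = 9991 J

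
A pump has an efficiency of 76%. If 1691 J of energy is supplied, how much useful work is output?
W_out = η·W_in = 0.76·1691 = 1285.16 J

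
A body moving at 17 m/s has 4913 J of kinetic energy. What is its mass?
m = 2·KE/v² = 2·4913/(17)² = 34.0 kg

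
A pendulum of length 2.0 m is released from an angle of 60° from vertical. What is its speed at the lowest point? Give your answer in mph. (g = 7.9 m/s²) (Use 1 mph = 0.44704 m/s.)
h = L(1 − cosθ) = 2.0(1 − cos60°) = 1.0 m
v = √(2gh) = √(2·7.9·1.0) = 3.97492 m/s = 8.892 mph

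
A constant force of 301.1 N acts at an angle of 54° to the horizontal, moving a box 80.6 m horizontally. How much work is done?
W = F·d·cosθ = (301.1)(80.6)cos(54°) = 14260 J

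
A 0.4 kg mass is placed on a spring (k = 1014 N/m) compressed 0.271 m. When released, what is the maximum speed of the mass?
½kx² = ½mv² ⇒ v = x√(k/m) = (0.271)√(1014/0.4) = 13.64 m/s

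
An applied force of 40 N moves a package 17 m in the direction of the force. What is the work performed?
W = F·d = (40)(17) = 680.0 J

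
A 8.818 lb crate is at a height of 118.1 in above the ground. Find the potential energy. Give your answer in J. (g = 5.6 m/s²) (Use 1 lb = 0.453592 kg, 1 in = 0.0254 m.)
Convert to SI: m = 3.99977 kg, h = 2.99974 m
PE = mgh = (3.99977)(5.6)(2.99974) = 67.19 J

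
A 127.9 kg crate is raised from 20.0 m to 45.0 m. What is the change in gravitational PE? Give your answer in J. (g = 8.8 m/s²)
ΔPE = mgΔh = (127.9)(8.8)(25.0) = 28140 J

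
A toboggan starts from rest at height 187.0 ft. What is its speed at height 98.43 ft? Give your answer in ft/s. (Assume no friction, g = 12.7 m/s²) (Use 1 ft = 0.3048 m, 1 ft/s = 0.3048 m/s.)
Convert to SI: h₁−h₂ = 26.9961 m
mgh₁ = mgh₂ + ½mv² ⇒ v = √(2g(h₁−h₂)) = √(2·12.7·26.9961) = 26.1859 m/s = 85.91 ft/s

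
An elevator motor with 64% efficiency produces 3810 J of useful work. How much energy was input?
W_in = W_out/η = 3810/0.64 = 5953 J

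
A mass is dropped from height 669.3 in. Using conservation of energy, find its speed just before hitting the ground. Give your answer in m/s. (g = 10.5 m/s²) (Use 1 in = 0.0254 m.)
Convert to SI: h = 17.0002 m
mgh = ½mv² ⇒ v = √(2gh) = √(2·10.5·17.0002) = 18.89 m/s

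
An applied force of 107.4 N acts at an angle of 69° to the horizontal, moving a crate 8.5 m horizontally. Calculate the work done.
W = F·d·cosθ = (107.4)(8.5)cos(69°) = 327.2 J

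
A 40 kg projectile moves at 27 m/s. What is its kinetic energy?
KE = ½mv² = ½(40)(27)² = 14580.0 J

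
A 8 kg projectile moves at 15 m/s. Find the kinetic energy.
KE = ½mv² = ½(8)(15)² = 900.0 J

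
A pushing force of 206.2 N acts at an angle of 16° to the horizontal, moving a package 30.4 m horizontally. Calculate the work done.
W = F·d·cosθ = (206.2)(30.4)cos(16°) = 6026 J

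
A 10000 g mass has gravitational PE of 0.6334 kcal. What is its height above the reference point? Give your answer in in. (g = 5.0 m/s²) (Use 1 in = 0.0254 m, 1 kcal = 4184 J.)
Convert to SI: m = 10.0 kg, PE = 2650.15 J
h = PE/(mg) = 2650.15/(10.0·5.0) = 53.0029 m = 2087 in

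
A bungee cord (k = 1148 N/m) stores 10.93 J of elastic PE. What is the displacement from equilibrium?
x = √(2·PE/k) = √(2·10.93/1148) = 0.138 m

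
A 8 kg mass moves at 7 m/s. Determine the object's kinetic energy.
KE = ½mv² = ½(8)(7)² = 196.0 J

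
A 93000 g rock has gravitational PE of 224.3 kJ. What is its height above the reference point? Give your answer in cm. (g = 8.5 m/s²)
Convert to SI: m = 93.0 kg, PE = 224300 J
h = PE/(mg) = 224300/(93.0·8.5) = 283.744 m = 28370 cm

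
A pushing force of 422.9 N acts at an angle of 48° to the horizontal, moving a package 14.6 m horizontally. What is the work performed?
W = F·d·cosθ = (422.9)(14.6)cos(48°) = 4131 J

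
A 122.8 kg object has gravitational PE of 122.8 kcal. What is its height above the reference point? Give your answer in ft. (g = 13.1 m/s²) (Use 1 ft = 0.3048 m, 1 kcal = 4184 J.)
Convert to SI: m = 122.8 kg, PE = 513795 J
h = PE/(mg) = 513795/(122.8·13.1) = 319.389 m = 1048 ft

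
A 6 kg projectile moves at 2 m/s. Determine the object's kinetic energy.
KE = ½mv² = ½(6)(2)² = 12.0 J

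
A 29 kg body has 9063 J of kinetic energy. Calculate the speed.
v = √(2·KE/m) = √(2·9063/29) = 25.0 m/s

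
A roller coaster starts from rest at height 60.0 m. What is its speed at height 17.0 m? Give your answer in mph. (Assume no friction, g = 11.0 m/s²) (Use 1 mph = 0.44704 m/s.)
mgh₁ = mgh₂ + ½mv² ⇒ v = √(2g(h₁−h₂)) = √(2·11.0·43.0) = 30.7571 m/s = 68.8 mph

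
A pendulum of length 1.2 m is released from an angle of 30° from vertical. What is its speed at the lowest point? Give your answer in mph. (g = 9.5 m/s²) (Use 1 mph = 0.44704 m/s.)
h = L(1 − cosθ) = 1.2(1 − cos30°) = 0.16077 m
v = √(2gh) = √(2·9.5·0.16077) = 1.74775 m/s = 3.91 mph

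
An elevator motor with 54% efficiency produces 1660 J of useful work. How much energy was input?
W_in = W_out/η = 1660/0.54 = 3074 J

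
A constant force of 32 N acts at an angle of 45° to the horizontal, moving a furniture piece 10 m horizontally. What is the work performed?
W = F·d·cosθ = (32)(10)cos(45°) = 226.3 J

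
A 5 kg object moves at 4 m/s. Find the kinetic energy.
KE = ½mv² = ½(5)(4)² = 40.0 J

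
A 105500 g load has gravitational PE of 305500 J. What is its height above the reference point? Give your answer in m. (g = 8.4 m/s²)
Convert to SI: m = 105.5 kg, PE = 305500 J
h = PE/(mg) = 305500/(105.5·8.4) = 344.7 m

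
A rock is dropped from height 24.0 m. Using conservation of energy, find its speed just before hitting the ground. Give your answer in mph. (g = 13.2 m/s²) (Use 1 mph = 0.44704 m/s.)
mgh = ½mv² ⇒ v = √(2gh) = √(2·13.2·24.0) = 25.1714 m/s = 56.31 mph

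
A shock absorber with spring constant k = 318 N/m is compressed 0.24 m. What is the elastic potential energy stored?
PE = ½kx² = ½(318)(0.24)² = 9.158 J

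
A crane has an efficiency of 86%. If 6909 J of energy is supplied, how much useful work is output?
W_out = η·W_in = 0.86·6909 = 5941.74 J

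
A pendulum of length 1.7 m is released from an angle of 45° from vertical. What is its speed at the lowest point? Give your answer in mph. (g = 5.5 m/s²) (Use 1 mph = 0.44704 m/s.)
h = L(1 − cosθ) = 1.7(1 − cos45°) = 0.497918 m
v = √(2gh) = √(2·5.5·0.497918) = 2.34032 m/s = 5.235 mph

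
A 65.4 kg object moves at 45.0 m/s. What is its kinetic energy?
KE = ½mv² = ½(65.4)(45.0)² = 66220 J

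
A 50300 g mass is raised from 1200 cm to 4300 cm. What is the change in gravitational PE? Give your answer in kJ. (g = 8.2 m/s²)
Convert to SI: m = 50.3 kg, Δh = 31.0 m
ΔPE = mgΔh = (50.3)(8.2)(31.0) = 12786.3 J = 12.79 kJ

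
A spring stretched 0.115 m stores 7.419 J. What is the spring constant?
k = 2·PE/x² = 2·7.419/(0.115)² = 1122 N/m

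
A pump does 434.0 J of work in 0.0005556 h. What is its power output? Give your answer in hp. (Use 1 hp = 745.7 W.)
Convert to SI: W = 434.0 J, t = 2.00016 s
P = W/t = 434.0/2.00016 = 216.983 W = 0.291 hp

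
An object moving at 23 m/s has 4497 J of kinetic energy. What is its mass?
m = 2·KE/v² = 2·4497/(23)² = 17.0 kg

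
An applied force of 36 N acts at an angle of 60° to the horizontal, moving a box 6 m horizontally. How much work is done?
W = F·d·cosθ = (36)(6)cos(60°) = 108.0 J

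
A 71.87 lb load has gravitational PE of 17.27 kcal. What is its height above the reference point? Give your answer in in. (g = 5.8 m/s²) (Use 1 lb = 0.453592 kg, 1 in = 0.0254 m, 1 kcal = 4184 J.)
Convert to SI: m = 32.5997 kg, PE = 72257.7 J
h = PE/(mg) = 72257.7/(32.5997·5.8) = 382.158 m = 15050 in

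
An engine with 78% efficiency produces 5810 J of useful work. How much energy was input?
W_in = W_out/η = 5810/0.78 = 7449 J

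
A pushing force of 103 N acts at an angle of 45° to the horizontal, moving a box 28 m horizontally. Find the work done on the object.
W = F·d·cosθ = (103)(28)cos(45°) = 2039 J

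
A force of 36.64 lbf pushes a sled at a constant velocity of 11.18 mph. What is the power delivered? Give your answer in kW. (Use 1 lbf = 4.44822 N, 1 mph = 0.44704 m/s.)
Convert to SI: F = 162.983 N, v = 4.99791 m/s
P = Fv = (162.983)(4.99791) = 814.573 W = 0.8146 kW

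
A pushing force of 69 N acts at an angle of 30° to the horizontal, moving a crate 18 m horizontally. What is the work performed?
W = F·d·cosθ = (69)(18)cos(30°) = 1076 J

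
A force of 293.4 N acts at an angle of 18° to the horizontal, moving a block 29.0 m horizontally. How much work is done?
W = F·d·cosθ = (293.4)(29.0)cos(18°) = 8092 J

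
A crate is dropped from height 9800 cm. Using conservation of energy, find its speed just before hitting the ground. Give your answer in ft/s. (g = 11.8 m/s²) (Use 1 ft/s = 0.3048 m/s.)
Convert to SI: h = 98.0 m
mgh = ½mv² ⇒ v = √(2gh) = √(2·11.8·98.0) = 48.0916 m/s = 157.8 ft/s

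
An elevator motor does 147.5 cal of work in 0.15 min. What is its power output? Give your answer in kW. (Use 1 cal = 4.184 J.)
Convert to SI: W = 617.14 J, t = 9.0 s
P = W/t = 617.14/9.0 = 68.5711 W = 0.06857 kW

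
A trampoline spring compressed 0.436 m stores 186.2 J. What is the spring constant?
k = 2·PE/x² = 2·186.2/(0.436)² = 1959 N/m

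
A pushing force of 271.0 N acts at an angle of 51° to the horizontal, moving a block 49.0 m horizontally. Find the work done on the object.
W = F·d·cosθ = (271.0)(49.0)cos(51°) = 8357 J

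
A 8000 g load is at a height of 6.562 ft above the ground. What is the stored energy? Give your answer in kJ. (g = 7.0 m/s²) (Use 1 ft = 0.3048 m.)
Convert to SI: m = 8.0 kg, h = 2.0001 m
PE = mgh = (8.0)(7.0)(2.0001) = 112.005 J = 0.112 kJ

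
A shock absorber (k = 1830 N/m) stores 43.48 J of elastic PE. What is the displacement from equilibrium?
x = √(2·PE/k) = √(2·43.48/1830) = 0.218 m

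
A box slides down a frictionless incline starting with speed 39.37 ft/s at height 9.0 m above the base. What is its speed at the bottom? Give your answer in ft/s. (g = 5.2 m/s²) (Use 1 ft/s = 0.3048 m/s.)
Convert to SI: v₀ = 12.0 m/s, h = 9.0 m
½mv₀² + mgh = ½mv² ⇒ v = √(v₀² + 2gh) = √(12.0² + 2·5.2·9.0) = 15.4143 m/s = 50.57 ft/s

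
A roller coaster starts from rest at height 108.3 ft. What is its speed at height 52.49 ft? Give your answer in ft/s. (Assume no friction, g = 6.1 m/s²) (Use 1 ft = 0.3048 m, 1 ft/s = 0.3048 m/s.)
Convert to SI: h₁−h₂ = 17.0109 m
mgh₁ = mgh₂ + ½mv² ⇒ v = √(2g(h₁−h₂)) = √(2·6.1·17.0109) = 14.406 m/s = 47.26 ft/s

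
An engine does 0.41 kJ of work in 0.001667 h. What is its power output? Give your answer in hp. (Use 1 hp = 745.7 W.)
Convert to SI: W = 410.0 J, t = 6.0012 s
P = W/t = 410.0/6.0012 = 68.3197 W = 0.09162 hp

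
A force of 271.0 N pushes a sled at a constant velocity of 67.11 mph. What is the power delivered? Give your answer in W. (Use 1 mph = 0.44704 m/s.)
Convert to SI: F = 271.0 N, v = 30.0009 m/s
P = Fv = (271.0)(30.0009) = 8130 W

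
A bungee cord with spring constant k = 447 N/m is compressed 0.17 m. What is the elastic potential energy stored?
PE = ½kx² = ½(447)(0.17)² = 6.459 J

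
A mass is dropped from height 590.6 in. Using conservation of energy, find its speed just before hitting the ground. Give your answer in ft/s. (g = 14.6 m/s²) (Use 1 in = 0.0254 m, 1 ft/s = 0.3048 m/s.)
Convert to SI: h = 15.0012 m
mgh = ½mv² ⇒ v = √(2gh) = √(2·14.6·15.0012) = 20.9293 m/s = 68.67 ft/s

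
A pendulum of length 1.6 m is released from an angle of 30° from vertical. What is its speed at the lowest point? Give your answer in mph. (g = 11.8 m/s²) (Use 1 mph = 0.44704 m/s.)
h = L(1 − cosθ) = 1.6(1 − cos30°) = 0.214359 m
v = √(2gh) = √(2·11.8·0.214359) = 2.2492 m/s = 5.031 mph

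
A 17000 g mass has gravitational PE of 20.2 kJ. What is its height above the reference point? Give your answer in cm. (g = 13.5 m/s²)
Convert to SI: m = 17.0 kg, PE = 20200.0 J
h = PE/(mg) = 20200.0/(17.0·13.5) = 88.0174 m = 8802 cm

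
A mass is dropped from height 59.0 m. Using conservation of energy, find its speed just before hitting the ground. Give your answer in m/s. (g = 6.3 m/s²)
mgh = ½mv² ⇒ v = √(2gh) = √(2·6.3·59.0) = 27.27 m/s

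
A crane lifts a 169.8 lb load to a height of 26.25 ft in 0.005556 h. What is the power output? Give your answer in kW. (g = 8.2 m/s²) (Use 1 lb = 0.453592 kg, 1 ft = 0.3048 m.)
Convert to SI: m = 77.0199 kg, h = 8.001 m, t = 20.0016 s
P = mgh/t = (77.0199)(8.2)(8.001)/20.0016 = 252.637 W = 0.2526 kW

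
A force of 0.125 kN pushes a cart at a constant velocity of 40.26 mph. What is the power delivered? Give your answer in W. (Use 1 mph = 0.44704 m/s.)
Convert to SI: F = 125.0 N, v = 17.9978 m/s
P = Fv = (125.0)(17.9978) = 2250 W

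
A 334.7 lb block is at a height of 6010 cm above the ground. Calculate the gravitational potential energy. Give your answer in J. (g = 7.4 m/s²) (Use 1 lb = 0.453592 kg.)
Convert to SI: m = 151.817 kg, h = 60.1 m
PE = mgh = (151.817)(7.4)(60.1) = 67520 J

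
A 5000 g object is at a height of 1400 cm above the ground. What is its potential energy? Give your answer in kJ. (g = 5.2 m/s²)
Convert to SI: m = 5.0 kg, h = 14.0 m
PE = mgh = (5.0)(5.2)(14.0) = 364.0 J = 0.364 kJ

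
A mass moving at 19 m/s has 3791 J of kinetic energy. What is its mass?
m = 2·KE/v² = 2·3791/(19)² = 21.0 kg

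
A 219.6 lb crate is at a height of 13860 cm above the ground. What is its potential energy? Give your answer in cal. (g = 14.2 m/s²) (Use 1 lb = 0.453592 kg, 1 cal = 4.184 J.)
Convert to SI: m = 99.6088 kg, h = 138.6 m
PE = mgh = (99.6088)(14.2)(138.6) = 196042 J = 46860 cal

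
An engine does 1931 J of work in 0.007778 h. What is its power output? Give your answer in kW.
Convert to SI: W = 1931.0 J, t = 28.0008 s
P = W/t = 1931.0/28.0008 = 68.9623 W = 0.06896 kW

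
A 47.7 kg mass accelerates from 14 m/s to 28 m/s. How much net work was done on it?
W = ΔKE = ½m(v₂² − v₁²) = ½(47.7)(28² − 14²) = 14023.8 J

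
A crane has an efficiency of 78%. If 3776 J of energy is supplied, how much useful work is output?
W_out = η·W_in = 0.78·3776 = 2945.28 J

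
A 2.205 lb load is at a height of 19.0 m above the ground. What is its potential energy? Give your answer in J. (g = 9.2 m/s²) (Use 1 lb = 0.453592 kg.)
Convert to SI: m = 1.00017 kg, h = 19.0 m
PE = mgh = (1.00017)(9.2)(19.0) = 174.8 J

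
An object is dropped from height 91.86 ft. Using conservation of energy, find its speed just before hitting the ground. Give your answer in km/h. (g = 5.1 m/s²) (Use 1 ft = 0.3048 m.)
Convert to SI: h = 27.9989 m
mgh = ½mv² ⇒ v = √(2gh) = √(2·5.1·27.9989) = 16.8994 m/s = 60.84 km/h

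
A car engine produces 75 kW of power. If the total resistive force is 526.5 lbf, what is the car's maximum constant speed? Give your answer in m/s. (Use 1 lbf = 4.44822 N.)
Convert to SI: F = 2341.99 N
P = Fv ⇒ v = P/F = 75000 W/2341.99 N = 32.02 m/s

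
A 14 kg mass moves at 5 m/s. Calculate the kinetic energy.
KE = ½mv² = ½(14)(5)² = 175.0 J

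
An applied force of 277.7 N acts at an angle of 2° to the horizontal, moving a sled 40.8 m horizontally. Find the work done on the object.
W = F·d·cosθ = (277.7)(40.8)cos(2°) = 11320 J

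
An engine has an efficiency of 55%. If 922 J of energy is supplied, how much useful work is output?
W_out = η·W_in = 0.55·922 = 507.1 J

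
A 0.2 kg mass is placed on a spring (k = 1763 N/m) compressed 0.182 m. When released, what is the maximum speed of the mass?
½kx² = ½mv² ⇒ v = x√(k/m) = (0.182)√(1763/0.2) = 17.09 m/s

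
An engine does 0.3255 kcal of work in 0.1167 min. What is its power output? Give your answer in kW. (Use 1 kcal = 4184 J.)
Convert to SI: W = 1361.89 J, t = 7.002 s
P = W/t = 1361.89/7.002 = 194.5 W = 0.1945 kW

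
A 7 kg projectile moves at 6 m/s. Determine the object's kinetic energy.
KE = ½mv² = ½(7)(6)² = 126.0 J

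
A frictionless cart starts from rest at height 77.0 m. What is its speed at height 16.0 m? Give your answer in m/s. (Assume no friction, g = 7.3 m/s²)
mgh₁ = mgh₂ + ½mv² ⇒ v = √(2g(h₁−h₂)) = √(2·7.3·61.0) = 29.84 m/s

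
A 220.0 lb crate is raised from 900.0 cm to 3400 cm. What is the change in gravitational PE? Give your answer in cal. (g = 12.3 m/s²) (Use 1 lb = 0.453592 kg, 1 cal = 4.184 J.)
Convert to SI: m = 99.7902 kg, Δh = 25.0 m
ΔPE = mgΔh = (99.7902)(12.3)(25.0) = 30685.5 J = 7334 cal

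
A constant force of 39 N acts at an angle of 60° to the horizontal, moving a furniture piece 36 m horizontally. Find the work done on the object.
W = F·d·cosθ = (39)(36)cos(60°) = 702.0 J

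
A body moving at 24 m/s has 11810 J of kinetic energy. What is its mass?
m = 2·KE/v² = 2·11810/(24)² = 41.01 kg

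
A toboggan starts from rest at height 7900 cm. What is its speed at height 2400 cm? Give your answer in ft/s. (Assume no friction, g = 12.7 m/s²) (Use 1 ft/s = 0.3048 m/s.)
Convert to SI: h₁−h₂ = 55.0 m
mgh₁ = mgh₂ + ½mv² ⇒ v = √(2g(h₁−h₂)) = √(2·12.7·55.0) = 37.3765 m/s = 122.6 ft/s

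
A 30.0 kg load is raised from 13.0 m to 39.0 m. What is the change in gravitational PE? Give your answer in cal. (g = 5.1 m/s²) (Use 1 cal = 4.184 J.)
ΔPE = mgΔh = (30.0)(5.1)(26.0) = 3978.0 J = 950.8 cal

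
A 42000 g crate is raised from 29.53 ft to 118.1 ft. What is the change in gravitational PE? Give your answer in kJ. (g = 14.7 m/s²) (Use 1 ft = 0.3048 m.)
Convert to SI: m = 42.0 kg, Δh = 26.9961 m
ΔPE = mgΔh = (42.0)(14.7)(26.9961) = 16667.4 J = 16.67 kJ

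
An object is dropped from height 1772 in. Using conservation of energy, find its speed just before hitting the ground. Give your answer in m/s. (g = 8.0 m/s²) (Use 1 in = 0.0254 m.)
Convert to SI: h = 45.0088 m
mgh = ½mv² ⇒ v = √(2gh) = √(2·8.0·45.0088) = 26.84 m/s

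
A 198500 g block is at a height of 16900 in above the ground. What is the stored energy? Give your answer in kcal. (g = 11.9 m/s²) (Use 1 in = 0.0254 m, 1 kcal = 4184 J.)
Convert to SI: m = 198.5 kg, h = 429.26 m
PE = mgh = (198.5)(11.9)(429.26) = 1013980 J = 242.3 kcal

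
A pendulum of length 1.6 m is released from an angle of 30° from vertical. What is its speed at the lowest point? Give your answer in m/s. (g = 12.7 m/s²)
h = L(1 − cosθ) = 1.6(1 − cos30°) = 0.214359 m
v = √(2gh) = √(2·12.7·0.214359) = 2.333 m/s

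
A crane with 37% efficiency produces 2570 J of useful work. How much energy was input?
W_in = W_out/η = 2570/0.37 = 6946 J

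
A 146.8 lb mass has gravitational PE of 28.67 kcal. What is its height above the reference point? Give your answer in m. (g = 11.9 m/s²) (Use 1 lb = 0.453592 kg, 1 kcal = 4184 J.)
Convert to SI: m = 66.5873 kg, PE = 119955 J
h = PE/(mg) = 119955/(66.5873·11.9) = 151.4 m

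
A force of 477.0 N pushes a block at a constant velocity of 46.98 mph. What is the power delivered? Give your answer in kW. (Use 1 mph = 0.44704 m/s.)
Convert to SI: F = 477.0 N, v = 21.0019 m/s
P = Fv = (477.0)(21.0019) = 10017.9 W = 10.02 kW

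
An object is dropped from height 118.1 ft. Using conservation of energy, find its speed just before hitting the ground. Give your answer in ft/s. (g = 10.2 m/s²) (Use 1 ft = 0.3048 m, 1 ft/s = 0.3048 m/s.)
Convert to SI: h = 35.9969 m
mgh = ½mv² ⇒ v = √(2gh) = √(2·10.2·35.9969) = 27.0986 m/s = 88.91 ft/s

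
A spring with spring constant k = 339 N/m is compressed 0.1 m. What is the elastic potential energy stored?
PE = ½kx² = ½(339)(0.1)² = 1.695 J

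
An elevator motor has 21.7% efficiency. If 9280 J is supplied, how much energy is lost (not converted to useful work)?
W_lost = W_in(1 − η) = 9280·(1 − 0.217) = 7266 J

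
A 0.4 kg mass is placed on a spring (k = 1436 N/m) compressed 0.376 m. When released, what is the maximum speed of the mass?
½kx² = ½mv² ⇒ v = x√(k/m) = (0.376)√(1436/0.4) = 22.53 m/s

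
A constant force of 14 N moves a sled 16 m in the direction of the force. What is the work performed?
W = F·d = (14)(16) = 224.0 J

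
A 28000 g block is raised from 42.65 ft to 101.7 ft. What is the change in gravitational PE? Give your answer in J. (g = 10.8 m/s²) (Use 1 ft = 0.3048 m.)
Convert to SI: m = 28.0 kg, Δh = 17.9984 m
ΔPE = mgΔh = (28.0)(10.8)(17.9984) = 5443 J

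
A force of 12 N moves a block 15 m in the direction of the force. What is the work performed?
W = F·d = (12)(15) = 180.0 J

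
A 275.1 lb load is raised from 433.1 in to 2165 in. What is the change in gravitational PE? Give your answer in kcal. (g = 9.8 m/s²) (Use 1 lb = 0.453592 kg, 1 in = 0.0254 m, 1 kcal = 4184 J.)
Convert to SI: m = 124.783 kg, Δh = 43.9903 m
ΔPE = mgΔh = (124.783)(9.8)(43.9903) = 53794.6 J = 12.86 kcal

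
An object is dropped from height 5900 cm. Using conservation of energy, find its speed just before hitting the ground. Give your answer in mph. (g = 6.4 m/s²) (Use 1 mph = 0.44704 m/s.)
Convert to SI: h = 59.0 m
mgh = ½mv² ⇒ v = √(2gh) = √(2·6.4·59.0) = 27.4809 m/s = 61.47 mph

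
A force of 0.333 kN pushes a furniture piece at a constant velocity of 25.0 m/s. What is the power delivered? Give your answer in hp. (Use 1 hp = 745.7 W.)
Convert to SI: F = 333.0 N, v = 25.0 m/s
P = Fv = (333.0)(25.0) = 8325.0 W = 11.16 hp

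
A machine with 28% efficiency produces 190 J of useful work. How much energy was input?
W_in = W_out/η = 190/0.28 = 678.6 J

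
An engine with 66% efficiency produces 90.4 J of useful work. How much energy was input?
W_in = W_out/η = 90.4/0.66 = 137.0 J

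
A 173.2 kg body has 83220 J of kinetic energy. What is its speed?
v = √(2·KE/m) = √(2·83220/173.2) = 31.0 m/s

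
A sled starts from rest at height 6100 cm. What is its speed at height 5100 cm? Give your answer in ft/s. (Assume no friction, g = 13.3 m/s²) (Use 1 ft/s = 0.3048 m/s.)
Convert to SI: h₁−h₂ = 10.0 m
mgh₁ = mgh₂ + ½mv² ⇒ v = √(2g(h₁−h₂)) = √(2·13.3·10.0) = 16.3095 m/s = 53.51 ft/s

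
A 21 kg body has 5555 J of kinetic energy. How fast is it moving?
v = √(2·KE/m) = √(2·5555/21) = 23.0 m/s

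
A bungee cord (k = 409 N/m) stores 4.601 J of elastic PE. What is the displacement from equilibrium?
x = √(2·PE/k) = √(2·4.601/409) = 0.15 m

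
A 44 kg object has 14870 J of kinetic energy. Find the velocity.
v = √(2·KE/m) = √(2·14870/44) = 26.0 m/s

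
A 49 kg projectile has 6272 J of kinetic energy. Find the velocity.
v = √(2·KE/m) = √(2·6272/49) = 16.0 m/s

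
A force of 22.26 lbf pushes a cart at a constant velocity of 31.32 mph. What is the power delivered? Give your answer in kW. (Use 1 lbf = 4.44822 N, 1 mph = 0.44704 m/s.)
Convert to SI: F = 99.0174 N, v = 14.0013 m/s
P = Fv = (99.0174)(14.0013) = 1386.37 W = 1.386 kW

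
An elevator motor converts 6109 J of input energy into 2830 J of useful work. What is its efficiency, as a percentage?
η = W_out/W_in = 2830/6109 = 46.33%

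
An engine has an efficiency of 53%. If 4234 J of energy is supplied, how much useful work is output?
W_out = η·W_in = 0.53·4234 = 2244.02 J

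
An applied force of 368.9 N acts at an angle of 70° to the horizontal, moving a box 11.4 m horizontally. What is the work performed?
W = F·d·cosθ = (368.9)(11.4)cos(70°) = 1438 J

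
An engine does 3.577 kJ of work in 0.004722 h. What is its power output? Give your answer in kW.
Convert to SI: W = 3577.0 J, t = 16.9992 s
P = W/t = 3577.0/16.9992 = 210.422 W = 0.2104 kW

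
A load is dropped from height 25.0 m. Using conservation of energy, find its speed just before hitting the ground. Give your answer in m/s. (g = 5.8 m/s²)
mgh = ½mv² ⇒ v = √(2gh) = √(2·5.8·25.0) = 17.03 m/s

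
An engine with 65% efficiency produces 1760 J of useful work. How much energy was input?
W_in = W_out/η = 1760/0.65 = 2708 J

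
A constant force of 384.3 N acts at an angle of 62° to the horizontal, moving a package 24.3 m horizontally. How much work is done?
W = F·d·cosθ = (384.3)(24.3)cos(62°) = 4384 J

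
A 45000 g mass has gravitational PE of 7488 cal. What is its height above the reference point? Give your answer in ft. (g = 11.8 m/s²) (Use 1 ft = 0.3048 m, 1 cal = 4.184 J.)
Convert to SI: m = 45.0 kg, PE = 31329.8 J
h = PE/(mg) = 31329.8/(45.0·11.8) = 59.0015 m = 193.6 ft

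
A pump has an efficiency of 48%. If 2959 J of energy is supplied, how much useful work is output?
W_out = η·W_in = 0.48·2959 = 1420.32 J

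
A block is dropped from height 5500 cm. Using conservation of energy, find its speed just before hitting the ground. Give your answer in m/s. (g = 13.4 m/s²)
Convert to SI: h = 55.0 m
mgh = ½mv² ⇒ v = √(2gh) = √(2·13.4·55.0) = 38.39 m/s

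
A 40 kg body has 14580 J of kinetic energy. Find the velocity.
v = √(2·KE/m) = √(2·14580/40) = 27.0 m/s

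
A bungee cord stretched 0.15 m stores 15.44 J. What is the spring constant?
k = 2·PE/x² = 2·15.44/(0.15)² = 1372 N/m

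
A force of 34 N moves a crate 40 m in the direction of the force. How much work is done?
W = F·d = (34)(40) = 1360 J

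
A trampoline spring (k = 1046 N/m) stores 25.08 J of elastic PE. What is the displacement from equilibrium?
x = √(2·PE/k) = √(2·25.08/1046) = 0.219 m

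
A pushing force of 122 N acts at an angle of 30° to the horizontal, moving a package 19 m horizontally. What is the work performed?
W = F·d·cosθ = (122)(19)cos(30°) = 2007 J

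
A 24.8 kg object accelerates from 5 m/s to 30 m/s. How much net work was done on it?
W = ΔKE = ½m(v₂² − v₁²) = ½(24.8)(30² − 5²) = 10850.0 J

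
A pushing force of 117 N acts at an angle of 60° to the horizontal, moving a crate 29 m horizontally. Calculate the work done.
W = F·d·cosθ = (117)(29)cos(60°) = 1697 J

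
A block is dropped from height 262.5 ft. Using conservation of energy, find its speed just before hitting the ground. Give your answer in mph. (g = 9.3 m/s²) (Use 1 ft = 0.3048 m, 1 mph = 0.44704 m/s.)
Convert to SI: h = 80.01 m
mgh = ½mv² ⇒ v = √(2gh) = √(2·9.3·80.01) = 38.577 m/s = 86.29 mph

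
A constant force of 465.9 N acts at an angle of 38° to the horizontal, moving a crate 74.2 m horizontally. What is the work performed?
W = F·d·cosθ = (465.9)(74.2)cos(38°) = 27240 J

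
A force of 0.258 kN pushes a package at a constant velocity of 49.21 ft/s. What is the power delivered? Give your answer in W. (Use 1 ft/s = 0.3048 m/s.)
Convert to SI: F = 258.0 N, v = 14.9992 m/s
P = Fv = (258.0)(14.9992) = 3870 W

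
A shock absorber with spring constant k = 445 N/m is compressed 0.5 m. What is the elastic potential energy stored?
PE = ½kx² = ½(445)(0.5)² = 55.63 J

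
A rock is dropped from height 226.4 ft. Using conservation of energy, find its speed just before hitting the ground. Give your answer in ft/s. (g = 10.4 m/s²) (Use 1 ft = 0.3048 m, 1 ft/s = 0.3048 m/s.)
Convert to SI: h = 69.0067 m
mgh = ½mv² ⇒ v = √(2gh) = √(2·10.4·69.0067) = 37.8859 m/s = 124.3 ft/s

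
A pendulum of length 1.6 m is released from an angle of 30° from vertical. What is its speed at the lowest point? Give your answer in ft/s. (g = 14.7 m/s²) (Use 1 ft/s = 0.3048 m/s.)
h = L(1 − cosθ) = 1.6(1 − cos30°) = 0.214359 m
v = √(2gh) = √(2·14.7·0.214359) = 2.51041 m/s = 8.236 ft/s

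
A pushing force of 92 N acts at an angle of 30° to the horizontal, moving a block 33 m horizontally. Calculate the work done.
W = F·d·cosθ = (92)(33)cos(30°) = 2629 J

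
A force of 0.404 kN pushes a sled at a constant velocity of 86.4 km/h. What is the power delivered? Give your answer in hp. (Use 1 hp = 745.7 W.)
Convert to SI: F = 404.0 N, v = 24.0 m/s
P = Fv = (404.0)(24.0) = 9696.0 W = 13.0 hp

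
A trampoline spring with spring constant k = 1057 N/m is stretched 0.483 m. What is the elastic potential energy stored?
PE = ½kx² = ½(1057)(0.483)² = 123.3 J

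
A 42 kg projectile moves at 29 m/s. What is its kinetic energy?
KE = ½mv² = ½(42)(29)² = 17661.0 J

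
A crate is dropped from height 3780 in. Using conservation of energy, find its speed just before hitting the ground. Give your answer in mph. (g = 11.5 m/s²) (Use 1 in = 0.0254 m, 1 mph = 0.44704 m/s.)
Convert to SI: h = 96.012 m
mgh = ½mv² ⇒ v = √(2gh) = √(2·11.5·96.012) = 46.9923 m/s = 105.1 mph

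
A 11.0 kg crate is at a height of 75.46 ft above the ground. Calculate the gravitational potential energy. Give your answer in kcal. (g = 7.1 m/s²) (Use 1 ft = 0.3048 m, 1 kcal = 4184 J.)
Convert to SI: m = 11.0 kg, h = 23.0002 m
PE = mgh = (11.0)(7.1)(23.0002) = 1796.32 J = 0.4293 kcal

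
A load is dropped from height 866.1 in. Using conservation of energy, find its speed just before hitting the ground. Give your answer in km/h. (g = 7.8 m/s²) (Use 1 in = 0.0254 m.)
Convert to SI: h = 21.9989 m
mgh = ½mv² ⇒ v = √(2gh) = √(2·7.8·21.9989) = 18.5252 m/s = 66.69 km/h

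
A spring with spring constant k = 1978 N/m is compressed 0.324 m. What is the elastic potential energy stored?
PE = ½kx² = ½(1978)(0.324)² = 103.8 J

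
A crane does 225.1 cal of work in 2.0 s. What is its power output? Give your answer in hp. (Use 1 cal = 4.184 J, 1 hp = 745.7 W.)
Convert to SI: W = 941.818 J, t = 2.0 s
P = W/t = 941.818/2.0 = 470.909 W = 0.6315 hp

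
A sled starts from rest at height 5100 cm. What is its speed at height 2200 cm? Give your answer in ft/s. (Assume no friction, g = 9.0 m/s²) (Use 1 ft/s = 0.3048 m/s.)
Convert to SI: h₁−h₂ = 29.0 m
mgh₁ = mgh₂ + ½mv² ⇒ v = √(2g(h₁−h₂)) = √(2·9.0·29.0) = 22.8473 m/s = 74.96 ft/s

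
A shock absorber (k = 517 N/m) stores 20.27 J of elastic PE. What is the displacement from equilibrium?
x = √(2·PE/k) = √(2·20.27/517) = 0.28 m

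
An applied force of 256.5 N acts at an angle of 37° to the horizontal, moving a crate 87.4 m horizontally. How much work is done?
W = F·d·cosθ = (256.5)(87.4)cos(37°) = 17900 J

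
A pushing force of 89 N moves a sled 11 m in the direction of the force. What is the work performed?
W = F·d = (89)(11) = 979.0 J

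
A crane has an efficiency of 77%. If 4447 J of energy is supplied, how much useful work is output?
W_out = η·W_in = 0.77·4447 = 3424.19 J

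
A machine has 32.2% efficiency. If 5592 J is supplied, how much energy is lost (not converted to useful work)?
W_lost = W_in(1 − η) = 5592·(1 − 0.322) = 3791 J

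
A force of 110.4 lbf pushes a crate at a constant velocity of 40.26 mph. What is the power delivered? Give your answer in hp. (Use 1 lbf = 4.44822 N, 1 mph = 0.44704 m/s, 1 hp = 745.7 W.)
Convert to SI: F = 491.083 N, v = 17.9978 m/s
P = Fv = (491.083)(17.9978) = 8838.44 W = 11.85 hp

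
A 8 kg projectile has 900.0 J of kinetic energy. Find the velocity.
v = √(2·KE/m) = √(2·900.0/8) = 15.0 m/s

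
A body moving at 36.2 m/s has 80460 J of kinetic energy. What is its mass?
m = 2·KE/v² = 2·80460/(36.2)² = 122.8 kg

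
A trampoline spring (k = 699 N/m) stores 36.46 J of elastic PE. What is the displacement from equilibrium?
x = √(2·PE/k) = √(2·36.46/699) = 0.323 m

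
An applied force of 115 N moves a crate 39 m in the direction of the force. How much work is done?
W = F·d = (115)(39) = 4485 J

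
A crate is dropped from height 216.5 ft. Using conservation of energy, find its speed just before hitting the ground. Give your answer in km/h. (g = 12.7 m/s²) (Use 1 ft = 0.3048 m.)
Convert to SI: h = 65.9892 m
mgh = ½mv² ⇒ v = √(2gh) = √(2·12.7·65.9892) = 40.9405 m/s = 147.4 km/h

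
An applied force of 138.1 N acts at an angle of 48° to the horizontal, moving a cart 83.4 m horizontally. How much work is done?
W = F·d·cosθ = (138.1)(83.4)cos(48°) = 7707 J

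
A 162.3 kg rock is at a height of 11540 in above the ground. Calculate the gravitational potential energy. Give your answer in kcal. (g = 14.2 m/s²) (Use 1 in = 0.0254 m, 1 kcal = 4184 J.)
Convert to SI: m = 162.3 kg, h = 293.116 m
PE = mgh = (162.3)(14.2)(293.116) = 675533 J = 161.5 kcal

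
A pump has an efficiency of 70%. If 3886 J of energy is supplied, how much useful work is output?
W_out = η·W_in = 0.7·3886 = 2720.2 J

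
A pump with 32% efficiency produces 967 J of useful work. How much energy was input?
W_in = W_out/η = 967/0.32 = 3022 J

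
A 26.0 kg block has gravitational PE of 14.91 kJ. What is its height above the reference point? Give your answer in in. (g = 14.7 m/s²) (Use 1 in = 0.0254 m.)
Convert to SI: m = 26.0 kg, PE = 14910.0 J
h = PE/(mg) = 14910.0/(26.0·14.7) = 39.011 m = 1536 in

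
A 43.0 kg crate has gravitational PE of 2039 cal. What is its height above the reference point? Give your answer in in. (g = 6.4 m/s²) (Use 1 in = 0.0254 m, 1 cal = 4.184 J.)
Convert to SI: m = 43.0 kg, PE = 8531.18 J
h = PE/(mg) = 8531.18/(43.0·6.4) = 30.9999 m = 1220 in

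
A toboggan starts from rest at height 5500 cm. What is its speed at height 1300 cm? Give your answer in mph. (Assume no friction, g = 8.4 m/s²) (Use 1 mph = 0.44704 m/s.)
Convert to SI: h₁−h₂ = 42.0 m
mgh₁ = mgh₂ + ½mv² ⇒ v = √(2g(h₁−h₂)) = √(2·8.4·42.0) = 26.5631 m/s = 59.42 mph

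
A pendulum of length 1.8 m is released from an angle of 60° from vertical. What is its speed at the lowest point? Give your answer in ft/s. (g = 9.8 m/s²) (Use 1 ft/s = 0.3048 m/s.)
h = L(1 − cosθ) = 1.8(1 − cos60°) = 0.9 m
v = √(2gh) = √(2·9.8·0.9) = 4.2 m/s = 13.78 ft/s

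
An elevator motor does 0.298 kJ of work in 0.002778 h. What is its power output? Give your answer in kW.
Convert to SI: W = 298.0 J, t = 10.0008 s
P = W/t = 298.0/10.0008 = 29.7976 W = 0.0298 kW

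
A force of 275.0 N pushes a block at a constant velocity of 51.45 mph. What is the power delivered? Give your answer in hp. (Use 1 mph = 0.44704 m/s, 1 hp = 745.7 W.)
Convert to SI: F = 275.0 N, v = 23.0002 m/s
P = Fv = (275.0)(23.0002) = 6325.06 W = 8.482 hp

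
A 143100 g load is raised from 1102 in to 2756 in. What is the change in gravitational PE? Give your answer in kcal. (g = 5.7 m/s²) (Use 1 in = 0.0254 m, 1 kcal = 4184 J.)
Convert to SI: m = 143.1 kg, Δh = 42.0116 m
ΔPE = mgΔh = (143.1)(5.7)(42.0116) = 34267.6 J = 8.19 kcal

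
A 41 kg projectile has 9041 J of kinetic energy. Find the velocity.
v = √(2·KE/m) = √(2·9041/41) = 21.0 m/s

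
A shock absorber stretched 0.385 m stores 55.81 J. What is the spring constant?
k = 2·PE/x² = 2·55.81/(0.385)² = 753.0 N/m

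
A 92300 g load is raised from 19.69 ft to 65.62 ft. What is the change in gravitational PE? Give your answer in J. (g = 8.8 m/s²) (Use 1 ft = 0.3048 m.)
Convert to SI: m = 92.3 kg, Δh = 13.9995 m
ΔPE = mgΔh = (92.3)(8.8)(13.9995) = 11370 J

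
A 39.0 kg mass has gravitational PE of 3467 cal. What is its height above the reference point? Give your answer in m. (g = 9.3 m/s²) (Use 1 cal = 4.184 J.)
Convert to SI: m = 39.0 kg, PE = 14505.9 J
h = PE/(mg) = 14505.9/(39.0·9.3) = 39.99 m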